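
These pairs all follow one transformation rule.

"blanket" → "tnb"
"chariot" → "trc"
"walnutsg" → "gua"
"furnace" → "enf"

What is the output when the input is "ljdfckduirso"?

oikd

Looking at the pairs, the operation is to reverse the string, then keep one character in every 3, starting at position 1 (positions 1st, 4th, 7th, ...).
"ljdfckduirso" → "osriudkcfdjl" → "oikd".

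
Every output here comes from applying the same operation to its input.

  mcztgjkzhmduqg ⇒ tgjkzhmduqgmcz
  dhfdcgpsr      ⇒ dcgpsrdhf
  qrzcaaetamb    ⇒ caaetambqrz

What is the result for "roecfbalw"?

cfbalwroe

Rule — move the first 3 characters to the end (rotate left by 3).
On "roecfbalw" that produces "cfbalwroe".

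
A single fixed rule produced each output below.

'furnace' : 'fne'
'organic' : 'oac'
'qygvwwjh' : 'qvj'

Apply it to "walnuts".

wns

The transformation: keep one character in every 3, starting at position 1 (positions 1st, 4th, 7th, ...).
"walnuts" → "wns".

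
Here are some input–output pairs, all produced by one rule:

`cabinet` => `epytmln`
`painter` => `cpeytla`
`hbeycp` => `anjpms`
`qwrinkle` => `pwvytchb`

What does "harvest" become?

Looking at the pairs, the operation is to shift every letter 11 places forward in the alphabet (wrapping around), then reverse the string.
Applying both steps to "harvest": "slcgpde", then "edpgcls".

edpgcls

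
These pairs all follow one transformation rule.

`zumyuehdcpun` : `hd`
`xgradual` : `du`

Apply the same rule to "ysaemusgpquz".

Looking at the pairs, the operation is to swap the front and back halves of the string, then keep only the first 2 characters.
Starting from "ysaemusgpquz": after the first operation, "sgpquzysaemu"; after the second, "sg".

sg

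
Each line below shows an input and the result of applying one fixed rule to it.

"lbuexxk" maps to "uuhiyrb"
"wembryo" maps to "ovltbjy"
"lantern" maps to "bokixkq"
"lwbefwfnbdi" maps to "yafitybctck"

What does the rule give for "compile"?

fibzljm

Looking at the pairs, the operation is to move the last 3 characters to the front (rotate right by 3), then shift every letter 3 places backward in the alphabet (wrapping around).
Working it through for "compile": intermediate "ilecomp", final "fibzljm".
(Check on "wembryo": → "ryowemb" → "ovltbjy" ✓)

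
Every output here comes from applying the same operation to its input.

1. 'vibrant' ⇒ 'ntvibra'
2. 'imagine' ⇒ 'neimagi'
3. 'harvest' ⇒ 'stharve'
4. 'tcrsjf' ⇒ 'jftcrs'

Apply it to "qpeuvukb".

kbqpeuvu

The transformation: move the last 2 characters to the front (rotate right by 2).
For "qpeuvukb" the result is "kbqpeuvu".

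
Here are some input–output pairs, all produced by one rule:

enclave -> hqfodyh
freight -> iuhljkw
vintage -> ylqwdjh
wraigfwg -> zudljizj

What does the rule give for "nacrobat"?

qdfuredw

What's happening: shift every letter 3 places forward in the alphabet (wrapping around).
On "nacrobat" that produces "qdfuredw".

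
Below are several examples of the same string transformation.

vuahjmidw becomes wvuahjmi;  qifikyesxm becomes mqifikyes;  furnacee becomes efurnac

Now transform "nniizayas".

snniizay

Each output is the input with this applied: move the last character to the front, then delete the last character.
"nniizayas" → "snniizay".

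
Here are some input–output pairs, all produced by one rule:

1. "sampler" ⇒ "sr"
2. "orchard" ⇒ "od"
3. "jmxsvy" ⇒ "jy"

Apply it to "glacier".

gr

In each case the input is transformed by: take characters alternately from the front and the back (1st, last, 2nd, 2nd-last, ...), then keep only the first 2 characters.
Applying both steps to "glacier": "grleaic", then "gr".
(Check on "orchard": → "odrrcah" → "od" ✓)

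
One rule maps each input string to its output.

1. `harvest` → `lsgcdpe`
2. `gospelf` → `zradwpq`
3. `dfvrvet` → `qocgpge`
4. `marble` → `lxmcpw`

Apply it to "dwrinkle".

What's happening: shift every letter 11 places forward in the alphabet (wrapping around), then swap each adjacent pair of characters (1↔2, 3↔4, ...).
Applying both steps to "dwrinkle": "ohctyvwp", then "hotcvypw".

hotcvypw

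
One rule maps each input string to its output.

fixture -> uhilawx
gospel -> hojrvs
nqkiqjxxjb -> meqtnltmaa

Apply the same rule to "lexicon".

rqohalf

Rule — shift every letter 3 places forward in the alphabet (wrapping around), then move the last 2 characters to the front (rotate right by 2).
Starting from "lexicon": after the first operation, "ohalfrq"; after the second, "rqohalf".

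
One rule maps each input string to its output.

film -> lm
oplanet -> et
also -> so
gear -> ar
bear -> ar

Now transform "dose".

se

The pattern: keep only the last 2 characters.
Applying that to "dose" gives "se".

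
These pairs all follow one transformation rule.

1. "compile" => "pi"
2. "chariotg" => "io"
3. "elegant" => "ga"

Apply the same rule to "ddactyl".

Rule — move the last 2 characters to the front (rotate right by 2), then keep only the last 2 characters.
Applying both steps to "ddactyl": "ylddact", then "ct".

ct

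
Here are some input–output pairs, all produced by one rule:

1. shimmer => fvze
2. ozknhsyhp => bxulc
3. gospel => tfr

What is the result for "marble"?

The transformation: shift every letter 13 places forward in the alphabet (wrapping around) — i.e. ROT13, then keep every other character starting from the first (positions 1st, 3rd, 5th, ...).
Working it through for "marble": intermediate "zneoyr", final "zey".

zey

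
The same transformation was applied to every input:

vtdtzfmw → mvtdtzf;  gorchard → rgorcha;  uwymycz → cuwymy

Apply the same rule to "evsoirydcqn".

The transformation: delete the last character, then move the last character to the front.
For "evsoirydcqn", step one produces "evsoirydcq"; step two turns that into "qevsoirydc".

qevsoirydc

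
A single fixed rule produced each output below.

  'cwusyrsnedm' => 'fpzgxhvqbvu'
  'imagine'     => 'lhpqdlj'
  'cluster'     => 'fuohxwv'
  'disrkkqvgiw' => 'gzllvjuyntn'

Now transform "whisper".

zukhlsv

The pattern: shift every letter 3 places forward in the alphabet (wrapping around), then take characters alternately from the front and the back (1st, last, 2nd, 2nd-last, ...).
"whisper" → "zukhlsv".
(Check on "cwusyrsnedm": → "fzxvbuvqhgp" → "fpzgxhvqbvu" ✓)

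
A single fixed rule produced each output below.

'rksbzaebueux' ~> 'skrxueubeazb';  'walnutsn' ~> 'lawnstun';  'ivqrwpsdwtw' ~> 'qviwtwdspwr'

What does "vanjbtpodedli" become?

The transformation: reverse the string, then move the last 3 characters to the front (rotate right by 3).
"vanjbtpodedli" → "ildedoptbjnav" → "navildedoptbj".

navildedoptbj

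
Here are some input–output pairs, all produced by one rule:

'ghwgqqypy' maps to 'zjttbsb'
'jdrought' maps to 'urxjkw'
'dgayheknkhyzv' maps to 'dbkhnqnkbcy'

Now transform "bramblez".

dpeohc

Looking at the pairs, the operation is to delete the first 2 characters, then shift every letter 3 places forward in the alphabet (wrapping around).
Working it through for "bramblez": intermediate "amblez", final "dpeohc".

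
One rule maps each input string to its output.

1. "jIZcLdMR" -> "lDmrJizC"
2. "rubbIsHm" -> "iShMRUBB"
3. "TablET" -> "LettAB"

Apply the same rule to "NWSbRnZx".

rNzXnwsB

What's happening: flip the case of every letter, then swap the front and back halves of the string.
Working it through for "NWSbRnZx": intermediate "nwsBrNzX", final "rNzXnwsB".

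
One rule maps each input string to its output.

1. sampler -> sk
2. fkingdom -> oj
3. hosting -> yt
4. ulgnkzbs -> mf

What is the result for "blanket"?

The transformation: keep one character in every 3, starting at position 3 (positions 3rd, 6th, 9th, ...), then shift every letter 6 places forward in the alphabet (wrapping around).
Working it through for "blanket": intermediate "ae", final "gk".
(Check on "fkingdom": → "id" → "oj" ✓)

gk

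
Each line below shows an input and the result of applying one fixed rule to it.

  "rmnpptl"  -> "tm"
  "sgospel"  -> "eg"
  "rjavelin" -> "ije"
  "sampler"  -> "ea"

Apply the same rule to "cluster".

In each case the input is transformed by: move the last 3 characters to the front (rotate right by 3), then keep one character in every 3, starting at position 2 (positions 2nd, 5th, 8th, ...).
"cluster" → "terclus" → "el".

el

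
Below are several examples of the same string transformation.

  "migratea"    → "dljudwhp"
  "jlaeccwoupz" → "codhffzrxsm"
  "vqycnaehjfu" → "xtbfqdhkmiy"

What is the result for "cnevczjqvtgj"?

mqhyfcmtywjf

Rule — swap the first and last characters, then shift every letter 3 places forward in the alphabet (wrapping around).
Working it through for "cnevczjqvtgj": intermediate "jnevczjqvtgc", final "mqhyfcmtywjf".
(Check on "jlaeccwoupz": → "zlaeccwoupj" → "codhffzrxsm" ✓)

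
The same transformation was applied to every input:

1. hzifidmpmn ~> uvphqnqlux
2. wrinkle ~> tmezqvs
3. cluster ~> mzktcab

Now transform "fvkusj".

arndsc

In each case the input is transformed by: shift every letter 8 places forward in the alphabet (wrapping around), then move the last 2 characters to the front (rotate right by 2).
Working it through for "fvkusj": intermediate "ndscar", final "arndsc".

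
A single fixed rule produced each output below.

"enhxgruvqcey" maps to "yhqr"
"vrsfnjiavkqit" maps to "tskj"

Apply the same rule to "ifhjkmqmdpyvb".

bhpm

Each output is the input with this applied: take characters alternately from the front and the back (1st, last, 2nd, 2nd-last, ...), then keep one character in every 3, starting at position 2 (positions 2nd, 5th, 8th, ...).
Starting from "ifhjkmqmdpyvb": after the first operation, "ibfvhyjpkdmmq"; after the second, "bhpm".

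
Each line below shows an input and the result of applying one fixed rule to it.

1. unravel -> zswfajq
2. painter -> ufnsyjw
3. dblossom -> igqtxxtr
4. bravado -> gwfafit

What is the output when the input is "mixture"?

In each case the input is transformed by: shift every letter 5 places forward in the alphabet (wrapping around).
Applying that to "mixture" gives "rncyzwj".

rncyzwj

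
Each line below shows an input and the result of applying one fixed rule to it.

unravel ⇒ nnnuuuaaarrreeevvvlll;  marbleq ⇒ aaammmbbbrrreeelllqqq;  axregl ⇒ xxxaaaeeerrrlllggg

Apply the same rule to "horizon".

Each output is the input with this applied: swap each adjacent pair of characters (1↔2, 3↔4, ...), then repeat every character 3 times.
On "horizon" that produces "ooohhhiiirrrooozzznnn".

ooohhhiiirrrooozzznnn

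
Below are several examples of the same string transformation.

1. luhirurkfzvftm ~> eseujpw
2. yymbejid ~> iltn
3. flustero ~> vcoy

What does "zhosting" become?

rcsq

The pattern: keep every other character starting from the second (positions 2nd, 4th, 6th, ...), then shift every letter 10 places forward in the alphabet (wrapping around).
On "zhosting": the first step gives "hsig", and the second then gives "rcsq".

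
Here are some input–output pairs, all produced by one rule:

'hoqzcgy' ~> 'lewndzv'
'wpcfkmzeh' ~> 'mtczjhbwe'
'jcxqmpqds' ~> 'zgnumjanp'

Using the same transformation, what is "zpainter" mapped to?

In each case the input is transformed by: shift every letter 3 places backward in the alphabet (wrapping around), then swap each adjacent pair of characters (1↔2, 3↔4, ...).
"zpainter" → "wmxfkqbo" → "mwfxqkob".

mwfxqkob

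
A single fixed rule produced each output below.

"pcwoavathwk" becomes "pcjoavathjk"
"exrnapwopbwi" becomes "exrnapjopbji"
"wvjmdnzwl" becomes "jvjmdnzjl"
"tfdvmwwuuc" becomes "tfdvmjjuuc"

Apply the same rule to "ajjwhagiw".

The pattern: replace every "w" with "j".
For "ajjwhagiw" the result is "ajjjhagij".

ajjjhagij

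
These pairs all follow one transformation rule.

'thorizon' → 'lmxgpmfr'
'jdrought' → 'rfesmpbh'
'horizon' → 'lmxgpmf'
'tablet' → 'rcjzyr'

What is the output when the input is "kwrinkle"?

cjilgpui

Rule — shift every letter 2 places backward in the alphabet (wrapping around), then reverse the string.
For "kwrinkle", step one produces "iupglijc"; step two turns that into "cjilgpui".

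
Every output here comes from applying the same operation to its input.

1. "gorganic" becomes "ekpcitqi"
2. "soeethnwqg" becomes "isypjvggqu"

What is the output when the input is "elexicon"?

pqekzgng

The transformation: shift every letter 2 places forward in the alphabet (wrapping around), then reverse the string.
"elexicon" → "pqekzgng".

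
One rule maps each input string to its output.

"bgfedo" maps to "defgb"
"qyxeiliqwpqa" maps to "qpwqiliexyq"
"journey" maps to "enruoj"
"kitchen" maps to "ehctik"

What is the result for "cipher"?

In each case the input is transformed by: reverse the string, then delete the first character.
"cipher" → "rehpic" → "ehpic".

ehpic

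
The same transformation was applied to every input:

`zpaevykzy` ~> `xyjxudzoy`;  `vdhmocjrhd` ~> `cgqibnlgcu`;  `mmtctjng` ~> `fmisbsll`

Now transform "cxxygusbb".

aartfxwwb

Each output is the input with this applied: shift every letter 1 place backward in the alphabet (wrapping around), then reverse the string.
On "cxxygusbb": the first step gives "bwwxftraa", and the second then gives "aartfxwwb".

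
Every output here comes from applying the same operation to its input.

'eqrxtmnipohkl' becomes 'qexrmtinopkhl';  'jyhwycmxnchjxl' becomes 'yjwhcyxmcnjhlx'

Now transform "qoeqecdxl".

The transformation: swap each adjacent pair of characters (1↔2, 3↔4, ...).
So "qoeqecdxl" becomes "oqqecexdl".

oqqecexdl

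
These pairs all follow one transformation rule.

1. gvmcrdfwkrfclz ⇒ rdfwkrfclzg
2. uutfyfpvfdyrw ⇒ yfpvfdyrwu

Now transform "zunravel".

avelz

Looking at the pairs, the operation is to move the first character to the end, then delete the first 3 characters.
So "zunravel" becomes "avelz".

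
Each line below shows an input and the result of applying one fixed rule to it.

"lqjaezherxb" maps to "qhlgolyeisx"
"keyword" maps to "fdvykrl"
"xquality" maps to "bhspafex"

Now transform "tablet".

islaah

Looking at the pairs, the operation is to move the first 2 characters to the end (rotate left by 2), then shift every letter 7 places forward in the alphabet (wrapping around).
Applying both steps to "tablet": "bletta", then "islaah".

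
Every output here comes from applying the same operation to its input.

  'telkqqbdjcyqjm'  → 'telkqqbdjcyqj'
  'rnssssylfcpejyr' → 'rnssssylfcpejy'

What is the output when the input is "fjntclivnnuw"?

Each output is the input with this applied: delete the last character.
So "fjntclivnnuw" becomes "fjntclivnnu".

fjntclivnnu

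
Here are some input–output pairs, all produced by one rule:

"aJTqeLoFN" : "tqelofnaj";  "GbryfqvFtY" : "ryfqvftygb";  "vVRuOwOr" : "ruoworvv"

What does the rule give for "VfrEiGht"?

reightvf

The rule is to move the first 2 characters to the end (rotate left by 2), then convert every letter to lowercase.
On "VfrEiGht": the first step gives "rEiGhtVf", and the second then gives "reightvf".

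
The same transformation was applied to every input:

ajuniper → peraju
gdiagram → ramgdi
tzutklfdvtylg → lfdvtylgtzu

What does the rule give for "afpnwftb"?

Each output is the input with this applied: move the first 3 characters to the end (rotate left by 3), then delete the first 2 characters.
On "afpnwftb": the first step gives "nwftbafp", and the second then gives "ftbafp".

ftbafp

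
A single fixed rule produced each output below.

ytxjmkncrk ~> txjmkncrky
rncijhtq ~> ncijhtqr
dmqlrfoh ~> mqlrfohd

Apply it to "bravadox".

ravadoxb

The transformation: move the first character to the end.
So "bravadox" becomes "ravadoxb".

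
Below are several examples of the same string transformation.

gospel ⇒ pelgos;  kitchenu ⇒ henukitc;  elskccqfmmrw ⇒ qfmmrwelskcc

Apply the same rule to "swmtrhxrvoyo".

xrvoyoswmtrh

The rule is to swap the front and back halves of the string.
So "swmtrhxrvoyo" becomes "xrvoyoswmtrh".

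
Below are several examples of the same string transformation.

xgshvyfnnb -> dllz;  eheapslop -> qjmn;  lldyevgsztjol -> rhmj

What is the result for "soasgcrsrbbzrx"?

Looking at the pairs, the operation is to shift every letter 2 places backward in the alphabet (wrapping around), then keep only the last 4 characters.
For "soasgcrsrbbzrx", step one produces "qmyqeapqpzzxpv"; step two turns that into "zxpv".

zxpv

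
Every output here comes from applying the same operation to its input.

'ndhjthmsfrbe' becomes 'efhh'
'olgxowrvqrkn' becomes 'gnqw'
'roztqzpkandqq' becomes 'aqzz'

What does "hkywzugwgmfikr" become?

Rule — keep one character in every 3, starting at position 3 (positions 3rd, 6th, 9th, ...), then sort the characters into alphabetical order.
So "hkywzugwgmfikr" becomes "giuy".
(Check on "ndhjthmsfrbe": → "hhfe" → "efhh" ✓)

giuy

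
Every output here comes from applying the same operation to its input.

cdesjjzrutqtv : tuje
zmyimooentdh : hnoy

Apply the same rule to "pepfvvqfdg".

In each case the input is transformed by: keep one character in every 3, starting at position 3 (positions 3rd, 6th, 9th, ...), then reverse the string.
Doing the same to "pepfvvqfdg": "dvp".

dvp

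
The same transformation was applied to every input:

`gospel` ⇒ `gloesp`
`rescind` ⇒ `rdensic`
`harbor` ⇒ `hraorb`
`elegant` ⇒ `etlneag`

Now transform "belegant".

btenlaeg

The rule is to take characters alternately from the front and the back (1st, last, 2nd, 2nd-last, ...).
For "belegant" the result is "btenlaeg".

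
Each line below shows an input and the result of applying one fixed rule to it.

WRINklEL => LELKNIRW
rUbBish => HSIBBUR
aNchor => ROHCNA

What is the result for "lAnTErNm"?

In each case the input is transformed by: reverse the string, then convert every letter to uppercase.
Working it through for "lAnTErNm": intermediate "mNrETnAl", final "MNRETNAL".

MNRETNAL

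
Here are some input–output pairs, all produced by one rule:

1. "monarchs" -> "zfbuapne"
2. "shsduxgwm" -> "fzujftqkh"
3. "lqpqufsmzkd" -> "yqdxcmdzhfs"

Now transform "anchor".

Each output is the input with this applied: take characters alternately from the front and the back (1st, last, 2nd, 2nd-last, ...), then shift every letter 13 places forward in the alphabet (wrapping around) — i.e. ROT13.
Working it through for "anchor": intermediate "arnoch", final "neabpu".

neabpu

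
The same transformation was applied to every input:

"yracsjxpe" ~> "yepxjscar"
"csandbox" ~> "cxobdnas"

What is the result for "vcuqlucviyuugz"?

vzguuyivculquc

In each case the input is transformed by: move the first character to the end, then reverse the string.
Applying both steps to "vcuqlucviyuugz": "cuqlucviyuugzv", then "vzguuyivculquc".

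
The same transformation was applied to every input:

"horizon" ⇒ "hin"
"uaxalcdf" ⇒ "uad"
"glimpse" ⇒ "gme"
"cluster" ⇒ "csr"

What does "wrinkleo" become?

wne

Rule — keep one character in every 3, starting at position 1 (positions 1st, 4th, 7th, ...).
On "wrinkleo" that produces "wne".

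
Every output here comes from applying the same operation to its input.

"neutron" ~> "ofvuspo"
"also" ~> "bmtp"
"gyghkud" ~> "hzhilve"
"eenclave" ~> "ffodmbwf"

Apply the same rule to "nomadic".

The transformation: shift every letter 1 place forward in the alphabet (wrapping around).
"nomadic" → "opnbejd".

opnbejd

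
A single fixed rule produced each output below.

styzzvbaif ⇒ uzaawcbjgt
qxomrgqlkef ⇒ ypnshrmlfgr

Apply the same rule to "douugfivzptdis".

pvvhgjwaquejte

The pattern: move the first character to the end, then shift every letter 1 place forward in the alphabet (wrapping around).
Applying both steps to "douugfivzptdis": "ouugfivzptdisd", then "pvvhgjwaquejte".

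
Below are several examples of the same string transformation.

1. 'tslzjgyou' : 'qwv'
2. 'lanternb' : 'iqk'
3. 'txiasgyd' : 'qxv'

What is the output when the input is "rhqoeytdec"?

Looking at the pairs, the operation is to keep one character in every 3, starting at position 1 (positions 1st, 4th, 7th, ...), then shift every letter 3 places backward in the alphabet (wrapping around).
Doing the same to "rhqoeytdec": "olqz".

olqz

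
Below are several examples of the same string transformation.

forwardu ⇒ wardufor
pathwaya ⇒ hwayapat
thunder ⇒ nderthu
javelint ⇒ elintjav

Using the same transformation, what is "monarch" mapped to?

archmon

The rule is to move the first 3 characters to the end (rotate left by 3).
For "monarch" the result is "archmon".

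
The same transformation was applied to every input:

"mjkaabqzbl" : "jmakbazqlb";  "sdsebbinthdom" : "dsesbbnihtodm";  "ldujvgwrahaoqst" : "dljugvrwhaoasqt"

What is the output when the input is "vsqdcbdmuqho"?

svdqbcmdquoh

The pattern: swap each adjacent pair of characters (1↔2, 3↔4, ...).
"vsqdcbdmuqho" → "svdqbcmdquoh".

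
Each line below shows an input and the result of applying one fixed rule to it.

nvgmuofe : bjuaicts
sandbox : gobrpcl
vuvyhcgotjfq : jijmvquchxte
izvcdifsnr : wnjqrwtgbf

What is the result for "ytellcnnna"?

mhszzqbbbo

Each output is the input with this applied: shift every letter 12 places backward in the alphabet (wrapping around).
So "ytellcnnna" becomes "mhszzqbbbo".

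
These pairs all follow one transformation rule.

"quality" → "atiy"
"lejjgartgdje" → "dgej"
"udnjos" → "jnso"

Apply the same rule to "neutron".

Each output is the input with this applied: swap each adjacent pair of characters (1↔2, 3↔4, ...), then keep only the last 4 characters.
For "neutron", step one produces "entuorn"; step two turns that into "uorn".
(Check on "lejjgartgdje": → "eljjagtrdgej" → "dgej" ✓)

uorn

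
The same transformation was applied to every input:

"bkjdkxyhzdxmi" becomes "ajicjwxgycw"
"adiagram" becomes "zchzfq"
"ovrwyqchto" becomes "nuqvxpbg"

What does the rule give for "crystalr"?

bqxrsz

Looking at the pairs, the operation is to shift every letter 1 place backward in the alphabet (wrapping around), then delete the last 2 characters.
"crystalr" → "bqxrsz".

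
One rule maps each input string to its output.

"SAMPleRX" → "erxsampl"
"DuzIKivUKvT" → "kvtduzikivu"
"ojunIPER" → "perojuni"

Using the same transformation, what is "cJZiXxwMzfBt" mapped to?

Looking at the pairs, the operation is to move the last 3 characters to the front (rotate right by 3), then convert every letter to lowercase.
For "cJZiXxwMzfBt" the result is "fbtcjzixxwmz".

fbtcjzixxwmz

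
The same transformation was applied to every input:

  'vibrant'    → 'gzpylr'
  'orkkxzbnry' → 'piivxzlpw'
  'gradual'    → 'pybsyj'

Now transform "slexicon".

jcvgaml

Each output is the input with this applied: delete the first character, then shift every letter 2 places backward in the alphabet (wrapping around).
For "slexicon", step one produces "lexicon"; step two turns that into "jcvgaml".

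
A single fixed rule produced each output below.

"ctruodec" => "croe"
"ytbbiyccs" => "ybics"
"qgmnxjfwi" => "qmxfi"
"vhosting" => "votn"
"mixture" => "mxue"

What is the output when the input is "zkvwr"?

zvr

Rule — keep every other character starting from the first (positions 1st, 3rd, 5th, ...).
Applying that to "zkvwr" gives "zvr".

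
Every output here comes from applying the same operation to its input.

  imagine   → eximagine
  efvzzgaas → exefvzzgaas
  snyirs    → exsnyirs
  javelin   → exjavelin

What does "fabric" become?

exfabric

The pattern: prepend "ex".
"fabric" → "exfabric".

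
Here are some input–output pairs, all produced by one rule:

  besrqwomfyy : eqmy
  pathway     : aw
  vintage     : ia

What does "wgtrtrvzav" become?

In each case the input is transformed by: keep one character in every 3, starting at position 2 (positions 2nd, 5th, 8th, ...).
On "wgtrtrvzav" that produces "gtz".

gtz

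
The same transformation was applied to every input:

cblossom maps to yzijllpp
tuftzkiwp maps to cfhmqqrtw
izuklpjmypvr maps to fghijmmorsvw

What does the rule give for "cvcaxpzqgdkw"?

xzzadhmnstuw

What's happening: sort the characters into alphabetical order, then shift every letter 3 places backward in the alphabet (wrapping around).
Working it through for "cvcaxpzqgdkw": intermediate "accdgkpqvwxz", final "xzzadhmnstuw".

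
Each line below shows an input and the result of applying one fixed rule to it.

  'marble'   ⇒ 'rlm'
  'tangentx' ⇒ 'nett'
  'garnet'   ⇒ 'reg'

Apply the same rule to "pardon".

The pattern: move the first character to the end, then keep every other character starting from the second (positions 2nd, 4th, 6th, ...).
On "pardon": the first step gives "ardonp", and the second then gives "rop".

rop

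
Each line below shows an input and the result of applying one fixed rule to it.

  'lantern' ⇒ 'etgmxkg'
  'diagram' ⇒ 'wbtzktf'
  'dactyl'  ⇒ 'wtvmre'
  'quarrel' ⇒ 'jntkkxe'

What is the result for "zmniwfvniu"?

Looking at the pairs, the operation is to shift every letter 7 places backward in the alphabet (wrapping around).
Applying that to "zmniwfvniu" gives "sfgbpyogbn".

sfgbpyogbn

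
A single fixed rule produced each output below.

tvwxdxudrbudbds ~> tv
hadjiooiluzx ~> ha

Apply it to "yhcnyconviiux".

yh

The rule is to keep only the first 2 characters.
"yhcnyconviiux" → "yh".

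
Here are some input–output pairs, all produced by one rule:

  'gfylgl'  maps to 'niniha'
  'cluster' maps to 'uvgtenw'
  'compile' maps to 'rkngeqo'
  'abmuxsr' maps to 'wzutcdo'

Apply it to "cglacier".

What's happening: move the first 3 characters to the end (rotate left by 3), then shift every letter 2 places forward in the alphabet (wrapping around).
On "cglacier": the first step gives "aciercgl", and the second then gives "cekgtein".
(Check on "cluster": → "sterclu" → "uvgtenw" ✓)

cekgtein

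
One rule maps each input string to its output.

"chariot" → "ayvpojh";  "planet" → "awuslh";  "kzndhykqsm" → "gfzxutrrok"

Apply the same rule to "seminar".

zyutplh

Looking at the pairs, the operation is to sort the characters into reverse alphabetical order, then shift every letter 7 places forward in the alphabet (wrapping around).
Applying that to "seminar" gives "zyutplh".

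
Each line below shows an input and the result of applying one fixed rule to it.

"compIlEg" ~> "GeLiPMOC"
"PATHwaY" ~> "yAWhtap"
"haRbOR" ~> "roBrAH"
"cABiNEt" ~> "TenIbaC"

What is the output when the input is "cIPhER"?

reHpiC

The rule is to reverse the string, then flip the case of every letter.
Applying that to "cIPhER" gives "reHpiC".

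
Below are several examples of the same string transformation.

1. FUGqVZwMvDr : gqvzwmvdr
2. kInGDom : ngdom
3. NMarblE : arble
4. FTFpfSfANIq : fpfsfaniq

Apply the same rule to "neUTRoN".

utron

The transformation: delete the first 2 characters, then convert every letter to lowercase.
On "neUTRoN": the first step gives "UTRoN", and the second then gives "utron".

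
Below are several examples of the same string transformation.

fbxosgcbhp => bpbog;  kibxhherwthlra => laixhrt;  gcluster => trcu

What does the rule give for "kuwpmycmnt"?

The transformation: move the last 3 characters to the front (rotate right by 3), then keep every other character starting from the first (positions 1st, 3rd, 5th, ...).
Working it through for "kuwpmycmnt": intermediate "mntkuwpmyc", final "mtupy".
(Check on "fbxosgcbhp": → "bhpfbxosgc" → "bpbog" ✓)

mtupy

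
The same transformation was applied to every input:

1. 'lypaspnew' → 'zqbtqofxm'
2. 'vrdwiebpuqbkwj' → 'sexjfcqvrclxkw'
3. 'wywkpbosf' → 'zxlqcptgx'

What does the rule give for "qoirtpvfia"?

The transformation: move the first character to the end, then shift every letter 1 place forward in the alphabet (wrapping around).
On "qoirtpvfia": the first step gives "oirtpvfiaq", and the second then gives "pjsuqwgjbr".

pjsuqwgjbr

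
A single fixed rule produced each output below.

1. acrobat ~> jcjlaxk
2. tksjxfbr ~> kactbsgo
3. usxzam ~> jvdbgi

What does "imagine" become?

wnrvjpr

Rule — move the last 2 characters to the front (rotate right by 2), then shift every letter 9 places forward in the alphabet (wrapping around).
Applying both steps to "imagine": "neimagi", then "wnrvjpr".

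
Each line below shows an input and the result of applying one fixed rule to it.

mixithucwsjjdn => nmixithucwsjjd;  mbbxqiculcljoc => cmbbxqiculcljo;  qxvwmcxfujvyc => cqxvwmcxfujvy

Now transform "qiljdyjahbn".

What's happening: move the last character to the front.
On "qiljdyjahbn" that produces "nqiljdyjahb".

nqiljdyjahb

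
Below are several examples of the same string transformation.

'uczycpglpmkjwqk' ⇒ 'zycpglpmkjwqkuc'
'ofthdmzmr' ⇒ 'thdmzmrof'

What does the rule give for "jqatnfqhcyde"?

Rule — move the first 2 characters to the end (rotate left by 2).
For "jqatnfqhcyde" the result is "atnfqhcydejq".

atnfqhcydejq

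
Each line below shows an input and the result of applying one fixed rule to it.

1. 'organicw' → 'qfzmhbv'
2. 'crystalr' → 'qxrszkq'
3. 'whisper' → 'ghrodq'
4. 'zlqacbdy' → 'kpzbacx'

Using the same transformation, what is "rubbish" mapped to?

Looking at the pairs, the operation is to shift every letter 1 place backward in the alphabet (wrapping around), then delete the first character.
"rubbish" → "taahrg".

taahrg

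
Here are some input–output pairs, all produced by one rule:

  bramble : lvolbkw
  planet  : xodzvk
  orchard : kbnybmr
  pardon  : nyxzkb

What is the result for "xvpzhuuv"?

eefhfzjr

The rule is to shift every letter 10 places forward in the alphabet (wrapping around), then move the last 3 characters to the front (rotate right by 3).
Starting from "xvpzhuuv": after the first operation, "hfzjreef"; after the second, "eefhfzjr".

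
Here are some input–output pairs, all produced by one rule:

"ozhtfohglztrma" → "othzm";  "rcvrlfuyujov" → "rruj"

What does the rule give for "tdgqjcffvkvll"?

In each case the input is transformed by: keep one character in every 3, starting at position 1 (positions 1st, 4th, 7th, ...).
On "tdgqjcffvkvll" that produces "tqfkl".

tqfkl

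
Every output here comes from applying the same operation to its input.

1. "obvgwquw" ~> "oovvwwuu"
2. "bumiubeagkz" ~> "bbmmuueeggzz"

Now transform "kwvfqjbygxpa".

What's happening: keep every other character starting from the first (positions 1st, 3rd, 5th, ...), then double every character.
Applying that to "kwvfqjbygxpa" gives "kkvvqqbbggpp".

kkvvqqbbggpp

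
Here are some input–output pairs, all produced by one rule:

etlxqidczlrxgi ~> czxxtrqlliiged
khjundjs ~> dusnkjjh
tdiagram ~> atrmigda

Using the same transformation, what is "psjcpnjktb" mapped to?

btsppnkjjc

The transformation: sort the characters into reverse alphabetical order, then move the last character to the front.
Starting from "psjcpnjktb": after the first operation, "tsppnkjjcb"; after the second, "btsppnkjjc".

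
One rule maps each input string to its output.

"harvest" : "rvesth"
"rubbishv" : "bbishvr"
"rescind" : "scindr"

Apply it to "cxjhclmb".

jhclmbc

The transformation: move the first 2 characters to the end (rotate left by 2), then delete the last character.
On "cxjhclmb": the first step gives "jhclmbcx", and the second then gives "jhclmbc".
(Check on "harvest": → "rvestha" → "rvesth" ✓)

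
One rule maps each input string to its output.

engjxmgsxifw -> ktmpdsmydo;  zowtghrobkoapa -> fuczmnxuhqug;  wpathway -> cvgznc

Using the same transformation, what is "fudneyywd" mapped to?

What's happening: shift every letter 6 places forward in the alphabet (wrapping around), then delete the last 2 characters.
For "fudneyywd" the result is "lajtkee".

lajtkee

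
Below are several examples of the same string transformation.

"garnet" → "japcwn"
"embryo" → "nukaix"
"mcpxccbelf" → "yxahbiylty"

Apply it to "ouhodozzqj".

kvvmfkqdkz

Looking at the pairs, the operation is to swap the front and back halves of the string, then shift every letter 4 places backward in the alphabet (wrapping around).
For "ouhodozzqj", step one produces "ozzqjouhod"; step two turns that into "kvvmfkqdkz".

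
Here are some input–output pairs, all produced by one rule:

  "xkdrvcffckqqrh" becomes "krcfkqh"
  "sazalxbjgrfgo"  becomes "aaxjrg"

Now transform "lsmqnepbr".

sqeb

The transformation: keep every other character starting from the second (positions 2nd, 4th, 6th, ...).
Applying that to "lsmqnepbr" gives "sqeb".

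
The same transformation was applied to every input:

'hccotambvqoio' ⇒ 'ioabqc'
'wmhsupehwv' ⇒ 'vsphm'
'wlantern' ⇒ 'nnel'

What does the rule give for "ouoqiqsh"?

hqqu

The pattern: keep every other character starting from the second (positions 2nd, 4th, 6th, ...), then swap the first and last characters.
"ouoqiqsh" → "uqqh" → "hqqu".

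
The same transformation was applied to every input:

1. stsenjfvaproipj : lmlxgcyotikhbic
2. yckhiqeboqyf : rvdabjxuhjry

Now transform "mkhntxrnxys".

Looking at the pairs, the operation is to shift every letter 7 places backward in the alphabet (wrapping around).
Doing the same to "mkhntxrnxys": "fdagmqkgqrl".

fdagmqkgqrl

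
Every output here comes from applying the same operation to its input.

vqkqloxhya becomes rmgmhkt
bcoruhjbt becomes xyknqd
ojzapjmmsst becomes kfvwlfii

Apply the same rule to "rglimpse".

What's happening: delete the last 3 characters, then shift every letter 4 places backward in the alphabet (wrapping around).
For "rglimpse", step one produces "rglim"; step two turns that into "nchei".
(Check on "ojzapjmmsst": → "ojzapjmm" → "kfvwlfii" ✓)

nchei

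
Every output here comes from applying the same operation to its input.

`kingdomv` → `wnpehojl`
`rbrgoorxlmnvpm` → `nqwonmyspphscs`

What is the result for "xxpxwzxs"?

The transformation: shift every letter 1 place forward in the alphabet (wrapping around), then reverse the string.
On "xxpxwzxs": the first step gives "yyqyxayt", and the second then gives "tyaxyqyy".
(Check on "kingdomv": → "ljohepnw" → "wnpehojl" ✓)

tyaxyqyy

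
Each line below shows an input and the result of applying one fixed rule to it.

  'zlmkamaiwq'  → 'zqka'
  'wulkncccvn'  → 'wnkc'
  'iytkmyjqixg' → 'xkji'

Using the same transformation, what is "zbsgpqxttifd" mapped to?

zxig

The rule is to keep one character in every 3, starting at position 1 (positions 1st, 4th, 7th, ...), then sort the characters into reverse alphabetical order.
Starting from "zbsgpqxttifd": after the first operation, "zgxi"; after the second, "zxig".
(Check on "wulkncccvn": → "wkcn" → "wnkc" ✓)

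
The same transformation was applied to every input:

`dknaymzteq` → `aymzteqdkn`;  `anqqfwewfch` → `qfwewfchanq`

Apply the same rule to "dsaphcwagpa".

phcwagpadsa

Each output is the input with this applied: move the first 3 characters to the end (rotate left by 3).
For "dsaphcwagpa" the result is "phcwagpadsa".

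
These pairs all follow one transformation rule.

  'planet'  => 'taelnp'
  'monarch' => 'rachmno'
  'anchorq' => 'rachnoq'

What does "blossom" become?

The pattern: sort the characters into alphabetical order, then move the last character to the front.
On "blossom": the first step gives "blmooss", and the second then gives "sblmoos".
(Check on "planet": → "aelnpt" → "taelnp" ✓)

sblmoos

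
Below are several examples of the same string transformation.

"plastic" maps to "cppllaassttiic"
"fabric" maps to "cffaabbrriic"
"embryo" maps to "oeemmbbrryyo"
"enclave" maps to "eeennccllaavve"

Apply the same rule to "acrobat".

taaccrroobbaat

The rule is to double every character, then move the last character to the front.
"acrobat" → "aaccrroobbaatt" → "taaccrroobbaat".
(Check on "enclave": → "eennccllaavvee" → "eeennccllaavve" ✓)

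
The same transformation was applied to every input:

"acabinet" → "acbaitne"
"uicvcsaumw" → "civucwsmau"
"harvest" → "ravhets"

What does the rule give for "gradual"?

ardgula

The transformation: move the first 2 characters to the end (rotate left by 2), then take characters alternately from the front and the back (1st, last, 2nd, 2nd-last, ...).
For "gradual" the result is "ardgula".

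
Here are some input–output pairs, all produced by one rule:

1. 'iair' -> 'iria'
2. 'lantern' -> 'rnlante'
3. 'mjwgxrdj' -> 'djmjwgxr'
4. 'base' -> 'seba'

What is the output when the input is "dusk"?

The transformation: move the last 2 characters to the front (rotate right by 2).
For "dusk" the result is "skdu".

skdu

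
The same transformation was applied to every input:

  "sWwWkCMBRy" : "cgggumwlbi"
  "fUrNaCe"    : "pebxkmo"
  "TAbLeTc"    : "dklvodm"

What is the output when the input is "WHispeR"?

grsczob

Rule — shift every letter 10 places forward in the alphabet (wrapping around), then convert every letter to lowercase.
On "WHispeR" that produces "grsczob".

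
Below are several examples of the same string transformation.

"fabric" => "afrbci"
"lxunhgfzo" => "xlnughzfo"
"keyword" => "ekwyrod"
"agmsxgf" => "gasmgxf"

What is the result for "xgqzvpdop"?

gxzqpvodp

What's happening: swap each adjacent pair of characters (1↔2, 3↔4, ...).
Doing the same to "xgqzvpdop": "gxzqpvodp".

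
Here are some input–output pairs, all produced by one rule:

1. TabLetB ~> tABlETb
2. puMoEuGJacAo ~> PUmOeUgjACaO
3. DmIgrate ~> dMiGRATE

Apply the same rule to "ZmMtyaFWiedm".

The pattern: flip the case of every letter.
On "ZmMtyaFWiedm" that produces "zMmTYAfwIEDM".

zMmTYAfwIEDM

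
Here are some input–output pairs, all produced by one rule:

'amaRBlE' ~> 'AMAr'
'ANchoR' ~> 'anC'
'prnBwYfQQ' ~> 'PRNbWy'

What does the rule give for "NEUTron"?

neut

The rule is to flip the case of every letter, then delete the last 3 characters.
"NEUTron" → "neutRON" → "neut".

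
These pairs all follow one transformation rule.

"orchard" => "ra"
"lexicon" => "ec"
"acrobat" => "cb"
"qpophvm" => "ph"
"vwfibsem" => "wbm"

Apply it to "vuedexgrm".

uer

Looking at the pairs, the operation is to keep one character in every 3, starting at position 2 (positions 2nd, 5th, 8th, ...).
Applying that to "vuedexgrm" gives "uer".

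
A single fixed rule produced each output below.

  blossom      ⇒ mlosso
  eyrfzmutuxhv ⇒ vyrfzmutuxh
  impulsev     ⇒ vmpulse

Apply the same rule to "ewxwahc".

cwxwah

What's happening: delete the first character, then move the last character to the front.
For "ewxwahc" the result is "cwxwah".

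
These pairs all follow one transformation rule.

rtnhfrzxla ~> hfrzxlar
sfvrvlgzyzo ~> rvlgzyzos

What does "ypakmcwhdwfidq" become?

What's happening: move the first character to the end, then delete the first 2 characters.
On "ypakmcwhdwfidq": the first step gives "pakmcwhdwfidqy", and the second then gives "kmcwhdwfidqy".

kmcwhdwfidqy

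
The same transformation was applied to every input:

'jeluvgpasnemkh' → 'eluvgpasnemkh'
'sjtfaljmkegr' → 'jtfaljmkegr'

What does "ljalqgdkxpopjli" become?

The transformation: delete the first character.
On "ljalqgdkxpopjli" that produces "jalqgdkxpopjli".

jalqgdkxpopjli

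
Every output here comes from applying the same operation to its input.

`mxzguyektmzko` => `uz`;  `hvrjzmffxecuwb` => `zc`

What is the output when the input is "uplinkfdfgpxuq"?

In each case the input is transformed by: keep every other character starting from the first (positions 1st, 3rd, 5th, ...), then keep one character in every 3, starting at position 3 (positions 3rd, 6th, 9th, ...).
On "uplinkfdfgpxuq": the first step gives "ulnffpu", and the second then gives "np".

np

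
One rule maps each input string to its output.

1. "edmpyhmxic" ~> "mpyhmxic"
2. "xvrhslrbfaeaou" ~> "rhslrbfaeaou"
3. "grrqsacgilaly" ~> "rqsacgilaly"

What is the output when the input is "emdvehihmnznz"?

dvehihmnznz

The pattern: delete the first 2 characters.
Doing the same to "emdvehihmnznz": "dvehihmnznz".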